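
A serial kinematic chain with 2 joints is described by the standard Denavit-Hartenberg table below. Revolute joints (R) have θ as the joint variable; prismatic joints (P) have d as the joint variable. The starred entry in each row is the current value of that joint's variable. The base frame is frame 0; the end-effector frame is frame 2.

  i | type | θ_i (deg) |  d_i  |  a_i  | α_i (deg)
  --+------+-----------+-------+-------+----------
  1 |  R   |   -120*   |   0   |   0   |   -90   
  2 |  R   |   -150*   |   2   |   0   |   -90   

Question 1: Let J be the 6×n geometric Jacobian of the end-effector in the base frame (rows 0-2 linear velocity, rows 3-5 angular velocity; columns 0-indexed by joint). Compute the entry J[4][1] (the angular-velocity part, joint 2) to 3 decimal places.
-0.500

axis z_1 = (0.8660,-0.5000,0.0000); lever o_n−o_1 = (1.7321,-1.0000,0.0000)
cross product → J_v[:, 1] = (0.0000,0.0000,0.0000)
J_ω[:, 1] = z_1
entry J[4][1] = -0.5000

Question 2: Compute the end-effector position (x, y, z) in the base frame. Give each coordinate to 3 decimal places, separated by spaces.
after link 1: o_1 = (0.0000, 0.0000, 0.0000)
after link 2: o_2 = (1.7321, -1.0000, 0.0000)

1.732 -1.000 0.000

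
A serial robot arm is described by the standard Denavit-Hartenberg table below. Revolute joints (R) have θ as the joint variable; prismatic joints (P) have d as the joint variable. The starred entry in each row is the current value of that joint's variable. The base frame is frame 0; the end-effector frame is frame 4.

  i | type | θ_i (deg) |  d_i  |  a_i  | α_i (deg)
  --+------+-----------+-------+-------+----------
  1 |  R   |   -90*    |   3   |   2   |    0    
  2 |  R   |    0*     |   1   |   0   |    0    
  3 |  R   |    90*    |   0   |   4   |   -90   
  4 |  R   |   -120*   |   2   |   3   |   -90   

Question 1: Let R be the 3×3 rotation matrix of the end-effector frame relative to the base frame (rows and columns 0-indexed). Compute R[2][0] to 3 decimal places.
End-effector x-axis (col 0 of R) = (-0.5000,-0.0000,0.8660)
R[2][0] = 0.8660

0.866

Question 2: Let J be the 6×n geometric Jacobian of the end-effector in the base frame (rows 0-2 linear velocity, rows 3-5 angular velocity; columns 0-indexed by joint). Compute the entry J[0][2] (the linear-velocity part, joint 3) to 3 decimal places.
axis z_2 = (0.0000,0.0000,1.0000); lever o_n−o_2 = (2.5000,2.0000,2.5981)
cross product → J_v[:, 2] = (-2.0000,2.5000,0.0000)
J_ω[:, 2] = z_2
entry J[0][2] = -2.0000

-2.000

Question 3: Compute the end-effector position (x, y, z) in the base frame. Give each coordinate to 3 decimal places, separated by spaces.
2.500 -0.000 6.598

after link 1: o_1 = (0.0000, -2.0000, 3.0000)
after link 2: o_2 = (0.0000, -2.0000, 4.0000)
after link 3: o_3 = (4.0000, -2.0000, 4.0000)
after link 4: o_4 = (2.5000, -0.0000, 6.5981)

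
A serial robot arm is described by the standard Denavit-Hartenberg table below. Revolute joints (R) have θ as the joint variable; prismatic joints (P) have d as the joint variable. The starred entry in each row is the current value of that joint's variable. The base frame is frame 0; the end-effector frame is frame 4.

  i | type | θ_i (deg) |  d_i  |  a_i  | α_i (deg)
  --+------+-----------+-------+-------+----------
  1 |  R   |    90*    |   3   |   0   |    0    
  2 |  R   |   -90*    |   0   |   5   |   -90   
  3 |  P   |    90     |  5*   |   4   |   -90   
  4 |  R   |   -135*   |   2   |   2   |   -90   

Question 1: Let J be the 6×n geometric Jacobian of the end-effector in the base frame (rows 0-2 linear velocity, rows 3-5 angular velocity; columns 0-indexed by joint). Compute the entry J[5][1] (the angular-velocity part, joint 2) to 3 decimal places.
1.000

axis z_1 = (0.0000,0.0000,1.0000); lever o_n−o_1 = (3.0000,6.4142,-2.5858)
cross product → J_v[:, 1] = (-6.4142,3.0000,0.0000)
J_ω[:, 1] = z_1
entry J[5][1] = 1.0000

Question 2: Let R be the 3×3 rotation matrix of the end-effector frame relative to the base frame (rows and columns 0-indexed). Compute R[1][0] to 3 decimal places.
End-effector x-axis (col 0 of R) = (0.0000,0.7071,0.7071)
R[1][0] = 0.7071

0.707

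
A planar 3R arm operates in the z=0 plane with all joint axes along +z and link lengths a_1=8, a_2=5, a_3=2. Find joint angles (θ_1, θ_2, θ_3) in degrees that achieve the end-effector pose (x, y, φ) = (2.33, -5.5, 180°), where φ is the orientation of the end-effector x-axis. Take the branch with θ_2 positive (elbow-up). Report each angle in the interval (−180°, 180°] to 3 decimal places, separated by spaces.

-90.001 120.001 150.000

wrist centre = target − a_3·(cos φ, sin φ) = (4.3300, -5.5000)
cos θ_2 = (48.9989−8²−5²)/(2·8·5) = -0.5000; θ_2 = 120.0009° (elbow-up)
β = atan2(-5.5000,4.3300) = -51.7876°; ψ = atan2(4.3301,5.4999) = 38.2133°
θ_1 = β − ψ = -90.0009°
θ_3 = φ − θ_1 − θ_2 = 150.0000° (wrapped to (-180°,180°])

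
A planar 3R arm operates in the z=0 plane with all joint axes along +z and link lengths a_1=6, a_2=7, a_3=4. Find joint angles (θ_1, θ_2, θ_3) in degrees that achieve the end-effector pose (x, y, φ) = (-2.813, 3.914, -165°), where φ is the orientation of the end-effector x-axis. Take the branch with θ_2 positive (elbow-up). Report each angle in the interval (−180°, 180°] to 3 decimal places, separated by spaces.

-0.009 135.004 60.005

wrist centre = target − a_3·(cos φ, sin φ) = (1.0507, 4.9493)
cos θ_2 = (25.5993−6²−7²)/(2·6·7) = -0.7072; θ_2 = 135.0036° (elbow-up)
β = atan2(4.9493,1.0507) = 78.0144°; ψ = atan2(4.9494,1.0499) = 78.0232°
θ_1 = β − ψ = -0.0088°
θ_3 = φ − θ_1 − θ_2 = 60.0052° (wrapped to (-180°,180°])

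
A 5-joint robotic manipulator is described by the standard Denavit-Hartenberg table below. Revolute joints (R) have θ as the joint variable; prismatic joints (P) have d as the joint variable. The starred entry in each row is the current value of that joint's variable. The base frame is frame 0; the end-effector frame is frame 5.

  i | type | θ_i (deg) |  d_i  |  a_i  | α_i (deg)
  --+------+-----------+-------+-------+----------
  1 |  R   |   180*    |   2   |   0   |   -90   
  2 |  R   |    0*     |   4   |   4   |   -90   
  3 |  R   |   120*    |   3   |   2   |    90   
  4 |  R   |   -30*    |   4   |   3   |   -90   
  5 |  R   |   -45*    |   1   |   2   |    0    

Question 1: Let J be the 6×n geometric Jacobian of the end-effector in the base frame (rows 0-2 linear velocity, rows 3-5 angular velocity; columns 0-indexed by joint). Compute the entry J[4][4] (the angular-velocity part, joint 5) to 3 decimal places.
0.433

axis z_4 = (0.2500,0.4330,-0.8660); lever o_n−o_4 = (-0.3624,2.2008,-0.1589)
cross product → J_v[:, 4] = (1.8371,0.3536,0.7071)
J_ω[:, 4] = z_4
entry J[4][4] = 0.4330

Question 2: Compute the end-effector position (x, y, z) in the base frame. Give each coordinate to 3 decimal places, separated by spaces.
-5.527 4.183 0.341

after link 1: o_1 = (0.0000, 0.0000, 2.0000)
after link 2: o_2 = (-4.0000, -4.0000, 2.0000)
after link 3: o_3 = (-3.0000, -2.2679, -1.0000)
after link 4: o_4 = (-5.1651, 1.9821, 0.5000)
after link 5: o_5 = (-5.5274, 4.1828, 0.3411)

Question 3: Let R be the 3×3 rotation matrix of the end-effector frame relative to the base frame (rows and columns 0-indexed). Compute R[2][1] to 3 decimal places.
0.354

End-effector y-axis (col 1 of R) = (0.9186,0.1768,0.3536)
R[2][1] = 0.3536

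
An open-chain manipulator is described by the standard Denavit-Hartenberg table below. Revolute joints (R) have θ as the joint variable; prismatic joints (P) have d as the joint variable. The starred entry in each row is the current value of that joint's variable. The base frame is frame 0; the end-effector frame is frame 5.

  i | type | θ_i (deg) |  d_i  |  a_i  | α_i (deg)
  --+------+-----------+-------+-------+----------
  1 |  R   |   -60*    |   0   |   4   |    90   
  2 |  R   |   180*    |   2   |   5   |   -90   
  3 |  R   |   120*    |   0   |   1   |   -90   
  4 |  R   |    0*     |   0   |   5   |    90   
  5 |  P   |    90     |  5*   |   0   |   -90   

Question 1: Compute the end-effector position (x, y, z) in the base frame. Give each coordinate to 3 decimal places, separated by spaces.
after link 1: o_1 = (2.0000, -3.4641, 0.0000)
after link 2: o_2 = (-2.2321, -0.1340, 0.0000)
after link 3: o_3 = (-1.2321, -0.1340, 0.0000)
after link 4: o_4 = (3.7679, -0.1340, -0.0000)
after link 5: o_5 = (3.7679, -0.1340, -5.0000)

3.768 -0.134 -5.000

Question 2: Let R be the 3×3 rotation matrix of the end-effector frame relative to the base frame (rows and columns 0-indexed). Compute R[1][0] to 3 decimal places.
-1.000

End-effector x-axis (col 0 of R) = (0.0000,-1.0000,-0.0000)
R[1][0] = -1.0000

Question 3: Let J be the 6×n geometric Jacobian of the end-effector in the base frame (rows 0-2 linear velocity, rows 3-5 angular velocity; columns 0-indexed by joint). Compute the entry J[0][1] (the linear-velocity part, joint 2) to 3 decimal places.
axis z_1 = (-0.8660,-0.5000,0.0000); lever o_n−o_1 = (1.7679,3.3301,-5.0000)
cross product → J_v[:, 1] = (2.5000,-4.3301,-2.0000)
J_ω[:, 1] = z_1
entry J[0][1] = 2.5000

2.500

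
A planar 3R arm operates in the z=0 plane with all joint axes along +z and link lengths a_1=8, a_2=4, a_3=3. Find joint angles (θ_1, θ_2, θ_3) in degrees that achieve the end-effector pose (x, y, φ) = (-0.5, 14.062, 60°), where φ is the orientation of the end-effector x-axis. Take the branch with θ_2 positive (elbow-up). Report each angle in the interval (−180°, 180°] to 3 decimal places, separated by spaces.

wrist centre = target − a_3·(cos φ, sin φ) = (-2.0000, 11.4639)
cos θ_2 = (135.4215−8²−4²)/(2·8·4) = 0.8660; θ_2 = 30.0073° (elbow-up)
β = atan2(11.4639,-2.0000) = 99.8962°; ψ = atan2(2.0004,11.4638) = 9.8984°
θ_1 = β − ψ = 89.9978°
θ_3 = φ − θ_1 − θ_2 = -60.0051° (wrapped to (-180°,180°])

89.998 30.007 -60.005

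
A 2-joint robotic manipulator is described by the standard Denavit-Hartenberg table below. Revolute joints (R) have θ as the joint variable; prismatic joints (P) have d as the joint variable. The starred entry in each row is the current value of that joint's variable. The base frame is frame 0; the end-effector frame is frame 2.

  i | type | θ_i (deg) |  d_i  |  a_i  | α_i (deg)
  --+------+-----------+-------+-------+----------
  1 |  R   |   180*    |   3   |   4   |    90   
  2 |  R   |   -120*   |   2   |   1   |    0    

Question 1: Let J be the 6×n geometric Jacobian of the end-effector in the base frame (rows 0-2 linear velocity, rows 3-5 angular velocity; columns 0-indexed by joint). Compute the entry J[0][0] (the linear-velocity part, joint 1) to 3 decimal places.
-2.000

axis z_0 = ẑ; lever o_n−o_0 = (-3.5000,2.0000,2.1340)
cross product → J_v[:, 0] = (-2.0000,-3.5000,0.0000)
J_ω[:, 0] = z_0
entry J[0][0] = -2.0000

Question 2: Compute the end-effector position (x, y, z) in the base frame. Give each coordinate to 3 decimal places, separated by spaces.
-3.500 2.000 2.134

after link 1: o_1 = (-4.0000, 0.0000, 3.0000)
after link 2: o_2 = (-3.5000, 2.0000, 2.1340)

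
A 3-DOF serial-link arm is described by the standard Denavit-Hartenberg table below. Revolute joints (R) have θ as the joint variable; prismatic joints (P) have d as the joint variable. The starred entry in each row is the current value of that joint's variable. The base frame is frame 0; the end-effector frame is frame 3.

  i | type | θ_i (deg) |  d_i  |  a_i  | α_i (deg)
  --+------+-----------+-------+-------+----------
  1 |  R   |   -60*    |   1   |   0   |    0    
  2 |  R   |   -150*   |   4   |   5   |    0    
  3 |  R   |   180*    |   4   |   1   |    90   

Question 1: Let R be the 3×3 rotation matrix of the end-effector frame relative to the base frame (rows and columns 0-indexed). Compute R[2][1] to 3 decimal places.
1.000

End-effector y-axis (col 1 of R) = (0.0000,0.0000,1.0000)
R[2][1] = 1.0000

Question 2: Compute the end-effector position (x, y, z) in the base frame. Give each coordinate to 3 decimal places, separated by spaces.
after link 1: o_1 = (0.0000, 0.0000, 1.0000)
after link 2: o_2 = (-4.3301, 2.5000, 5.0000)
after link 3: o_3 = (-3.4641, 2.0000, 9.0000)

-3.464 2.000 9.000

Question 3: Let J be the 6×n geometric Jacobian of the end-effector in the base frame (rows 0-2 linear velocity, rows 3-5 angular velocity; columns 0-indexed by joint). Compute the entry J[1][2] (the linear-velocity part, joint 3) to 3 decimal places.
axis z_2 = (0.0000,0.0000,1.0000); lever o_n−o_2 = (0.8660,-0.5000,4.0000)
cross product → J_v[:, 2] = (0.5000,0.8660,-0.0000)
J_ω[:, 2] = z_2
entry J[1][2] = 0.8660

0.866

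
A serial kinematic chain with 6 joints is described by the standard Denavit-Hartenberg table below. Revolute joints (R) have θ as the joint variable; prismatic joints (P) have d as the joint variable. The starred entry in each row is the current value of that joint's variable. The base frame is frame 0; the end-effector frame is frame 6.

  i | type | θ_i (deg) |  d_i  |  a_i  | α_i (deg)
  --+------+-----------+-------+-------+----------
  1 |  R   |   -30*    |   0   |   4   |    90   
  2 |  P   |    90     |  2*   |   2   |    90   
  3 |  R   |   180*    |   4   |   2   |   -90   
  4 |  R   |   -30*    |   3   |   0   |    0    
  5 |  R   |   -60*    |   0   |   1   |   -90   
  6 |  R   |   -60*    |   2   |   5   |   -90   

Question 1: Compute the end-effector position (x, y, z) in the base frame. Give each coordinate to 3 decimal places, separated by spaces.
after link 1: o_1 = (3.4641, -2.0000, 0.0000)
after link 2: o_2 = (2.4641, -3.7321, 2.0000)
after link 3: o_3 = (5.9282, -5.7321, -0.0000)
after link 4: o_4 = (7.4282, -3.1340, -0.0000)
after link 5: o_5 = (8.2942, -3.6340, -0.0000)
after link 6: o_6 = (12.6244, -1.1340, -2.0000)

12.624 -1.134 -2.000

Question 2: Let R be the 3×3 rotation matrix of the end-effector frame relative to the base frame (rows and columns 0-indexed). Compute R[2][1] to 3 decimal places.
End-effector y-axis (col 1 of R) = (0.0000,-0.0000,1.0000)
R[2][1] = 1.0000

1.000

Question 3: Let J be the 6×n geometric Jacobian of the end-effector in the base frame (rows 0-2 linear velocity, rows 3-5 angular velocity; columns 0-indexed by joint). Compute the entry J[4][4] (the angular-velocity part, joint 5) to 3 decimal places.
0.866

axis z_4 = (0.5000,0.8660,-0.0000); lever o_n−o_4 = (5.1962,2.0000,-2.0000)
cross product → J_v[:, 4] = (-1.7321,1.0000,-3.5000)
J_ω[:, 4] = z_4
entry J[4][4] = 0.8660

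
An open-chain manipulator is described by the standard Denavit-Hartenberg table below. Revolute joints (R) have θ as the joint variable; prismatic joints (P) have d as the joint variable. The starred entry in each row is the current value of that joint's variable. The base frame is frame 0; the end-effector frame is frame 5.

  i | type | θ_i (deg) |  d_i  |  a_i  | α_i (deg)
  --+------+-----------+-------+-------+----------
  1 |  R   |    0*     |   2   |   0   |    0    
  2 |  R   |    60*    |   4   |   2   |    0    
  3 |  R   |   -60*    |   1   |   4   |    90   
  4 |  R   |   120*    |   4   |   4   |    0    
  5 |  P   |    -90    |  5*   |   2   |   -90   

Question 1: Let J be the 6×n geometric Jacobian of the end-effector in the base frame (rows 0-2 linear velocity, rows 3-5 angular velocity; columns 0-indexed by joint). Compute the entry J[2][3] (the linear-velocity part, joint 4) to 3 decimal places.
-0.268

axis z_3 = (0.0000,-1.0000,0.0000); lever o_n−o_3 = (-0.2679,-9.0000,4.4641)
cross product → J_v[:, 3] = (-4.4641,-0.0000,-0.2679)
J_ω[:, 3] = z_3
entry J[2][3] = -0.2679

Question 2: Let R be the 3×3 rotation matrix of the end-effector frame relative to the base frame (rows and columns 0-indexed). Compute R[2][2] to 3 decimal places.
0.866

End-effector z-axis (col 2 of R) = (-0.5000,-0.0000,0.8660)
R[2][2] = 0.8660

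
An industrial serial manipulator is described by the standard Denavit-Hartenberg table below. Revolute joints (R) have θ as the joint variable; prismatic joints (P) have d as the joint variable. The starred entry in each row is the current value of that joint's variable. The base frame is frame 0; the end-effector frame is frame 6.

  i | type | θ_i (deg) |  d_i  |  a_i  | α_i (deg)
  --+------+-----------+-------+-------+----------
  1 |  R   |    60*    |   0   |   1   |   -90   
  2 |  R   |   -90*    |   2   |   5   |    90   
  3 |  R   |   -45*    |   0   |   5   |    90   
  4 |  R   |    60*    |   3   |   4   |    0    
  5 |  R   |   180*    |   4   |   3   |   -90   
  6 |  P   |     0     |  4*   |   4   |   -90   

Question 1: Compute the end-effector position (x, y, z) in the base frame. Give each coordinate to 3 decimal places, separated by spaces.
9.618 0.911 4.975

after link 1: o_1 = (0.5000, 0.8660, 0.0000)
after link 2: o_2 = (-1.2321, 1.8660, 5.0000)
after link 3: o_3 = (1.8298, 0.0983, 8.5355)
after link 4: o_4 = (3.1596, -4.6695, 7.8284)
after link 5: o_5 = (5.9896, -3.3034, 3.9393)
after link 6: o_6 = (9.6182, 0.9110, 4.9746)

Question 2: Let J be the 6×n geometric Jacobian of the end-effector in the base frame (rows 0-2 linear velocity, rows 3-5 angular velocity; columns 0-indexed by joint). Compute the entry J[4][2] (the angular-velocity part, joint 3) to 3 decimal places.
-0.866

axis z_2 = (-0.5000,-0.8660,0.0000); lever o_n−o_2 = (10.8503,-0.9550,-0.0254)
cross product → J_v[:, 2] = (0.0220,-0.0127,9.8741)
J_ω[:, 2] = z_2
entry J[4][2] = -0.8660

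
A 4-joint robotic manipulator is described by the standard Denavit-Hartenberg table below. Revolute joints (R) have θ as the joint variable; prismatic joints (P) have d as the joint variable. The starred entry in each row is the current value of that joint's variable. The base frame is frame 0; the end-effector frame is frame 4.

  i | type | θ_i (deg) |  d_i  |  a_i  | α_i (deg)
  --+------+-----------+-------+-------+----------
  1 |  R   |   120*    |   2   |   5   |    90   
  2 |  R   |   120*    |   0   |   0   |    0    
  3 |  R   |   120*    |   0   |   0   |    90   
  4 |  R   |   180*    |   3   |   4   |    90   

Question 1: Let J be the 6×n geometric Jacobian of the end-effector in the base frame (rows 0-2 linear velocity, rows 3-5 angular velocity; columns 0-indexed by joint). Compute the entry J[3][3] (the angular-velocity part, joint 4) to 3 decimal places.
0.433

axis z_3 = (0.4330,-0.7500,0.5000); lever o_n−o_3 = (0.2990,-0.5179,4.9641)
cross product → J_v[:, 3] = (-3.4641,-2.0000,0.0000)
J_ω[:, 3] = z_3
entry J[3][3] = 0.4330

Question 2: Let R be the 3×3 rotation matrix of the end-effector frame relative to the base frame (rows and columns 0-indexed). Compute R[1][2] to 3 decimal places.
End-effector z-axis (col 2 of R) = (0.8660,0.5000,-0.0000)
R[1][2] = 0.5000

0.500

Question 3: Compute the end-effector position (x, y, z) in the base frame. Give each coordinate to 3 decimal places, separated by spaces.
after link 1: o_1 = (-2.5000, 4.3301, 2.0000)
after link 2: o_2 = (-2.5000, 4.3301, 2.0000)
after link 3: o_3 = (-2.5000, 4.3301, 2.0000)
after link 4: o_4 = (-2.2010, 3.8122, 6.9641)

-2.201 3.812 6.964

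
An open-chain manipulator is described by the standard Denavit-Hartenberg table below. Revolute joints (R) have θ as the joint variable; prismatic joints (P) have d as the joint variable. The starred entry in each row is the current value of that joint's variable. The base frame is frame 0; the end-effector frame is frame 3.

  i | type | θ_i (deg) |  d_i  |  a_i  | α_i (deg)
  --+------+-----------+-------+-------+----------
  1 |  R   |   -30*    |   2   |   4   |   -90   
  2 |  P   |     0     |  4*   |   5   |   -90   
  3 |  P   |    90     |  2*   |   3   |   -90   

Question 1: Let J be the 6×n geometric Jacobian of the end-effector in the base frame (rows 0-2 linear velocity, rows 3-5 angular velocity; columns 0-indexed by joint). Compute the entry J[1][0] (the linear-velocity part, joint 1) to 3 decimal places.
8.294

axis z_0 = ẑ; lever o_n−o_0 = (8.2942,-3.6340,0.0000)
cross product → J_v[:, 0] = (3.6340,8.2942,-0.0000)
J_ω[:, 0] = z_0
entry J[1][0] = 8.2942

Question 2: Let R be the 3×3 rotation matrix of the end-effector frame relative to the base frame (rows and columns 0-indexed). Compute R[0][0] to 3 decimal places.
End-effector x-axis (col 0 of R) = (-0.5000,-0.8660,-0.0000)
R[0][0] = -0.5000

-0.500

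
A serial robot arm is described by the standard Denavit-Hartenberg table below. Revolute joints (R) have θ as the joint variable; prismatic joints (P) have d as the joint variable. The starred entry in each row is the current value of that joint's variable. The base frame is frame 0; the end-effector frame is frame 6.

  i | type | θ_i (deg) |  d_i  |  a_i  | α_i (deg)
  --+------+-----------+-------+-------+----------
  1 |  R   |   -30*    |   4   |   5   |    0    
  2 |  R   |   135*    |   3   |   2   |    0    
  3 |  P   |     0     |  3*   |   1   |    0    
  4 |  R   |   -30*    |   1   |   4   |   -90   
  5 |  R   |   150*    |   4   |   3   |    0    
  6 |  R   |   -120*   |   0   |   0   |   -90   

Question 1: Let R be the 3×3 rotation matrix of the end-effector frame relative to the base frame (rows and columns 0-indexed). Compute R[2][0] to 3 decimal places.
End-effector x-axis (col 0 of R) = (0.2241,0.8365,-0.5000)
R[2][0] = -0.5000

-0.500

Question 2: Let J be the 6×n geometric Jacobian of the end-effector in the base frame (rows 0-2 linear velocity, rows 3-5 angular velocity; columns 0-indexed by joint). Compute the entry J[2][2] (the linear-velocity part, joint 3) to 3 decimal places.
1.000

prismatic axis z_2 = (0.0000,0.0000,1.0000)
J_v[:, 2] = z_2; J_ω[:, 2] = (0,0,0)
entry J[2][2] = 1.0000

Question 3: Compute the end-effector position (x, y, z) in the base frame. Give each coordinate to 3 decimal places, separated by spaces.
0.053 2.787 9.500

after link 1: o_1 = (4.3301, -2.5000, 4.0000)
after link 2: o_2 = (3.8125, -0.5681, 7.0000)
after link 3: o_3 = (3.5537, 0.3978, 10.0000)
after link 4: o_4 = (4.5889, 4.2615, 11.0000)
after link 5: o_5 = (0.0528, 2.7872, 9.5000)
after link 6: o_6 = (0.0528, 2.7872, 9.5000)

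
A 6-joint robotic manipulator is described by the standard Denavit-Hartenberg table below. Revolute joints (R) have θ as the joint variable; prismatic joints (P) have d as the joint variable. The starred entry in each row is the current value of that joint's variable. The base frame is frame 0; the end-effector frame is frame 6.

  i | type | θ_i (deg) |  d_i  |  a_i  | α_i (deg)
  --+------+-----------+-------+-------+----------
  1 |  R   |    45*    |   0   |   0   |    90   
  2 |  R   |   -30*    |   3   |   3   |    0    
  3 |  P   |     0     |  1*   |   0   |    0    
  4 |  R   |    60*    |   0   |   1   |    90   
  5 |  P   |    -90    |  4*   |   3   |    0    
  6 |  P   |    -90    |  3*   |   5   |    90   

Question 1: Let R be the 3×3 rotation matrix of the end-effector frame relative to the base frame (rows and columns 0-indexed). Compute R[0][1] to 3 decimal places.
0.354

End-effector y-axis (col 1 of R) = (0.3536,0.3536,-0.8660)
R[0][1] = 0.3536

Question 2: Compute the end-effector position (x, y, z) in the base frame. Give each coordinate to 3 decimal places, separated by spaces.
2.570 1.155 -9.562

after link 1: o_1 = (0.0000, 0.0000, 0.0000)
after link 2: o_2 = (3.9584, -0.2842, -1.5000)
after link 3: o_3 = (4.6655, -0.9913, -1.5000)
after link 4: o_4 = (5.2779, -0.3789, -1.0000)
after link 5: o_5 = (4.5708, 3.1566, -4.4641)
after link 6: o_6 = (2.5696, 1.1554, -9.5622)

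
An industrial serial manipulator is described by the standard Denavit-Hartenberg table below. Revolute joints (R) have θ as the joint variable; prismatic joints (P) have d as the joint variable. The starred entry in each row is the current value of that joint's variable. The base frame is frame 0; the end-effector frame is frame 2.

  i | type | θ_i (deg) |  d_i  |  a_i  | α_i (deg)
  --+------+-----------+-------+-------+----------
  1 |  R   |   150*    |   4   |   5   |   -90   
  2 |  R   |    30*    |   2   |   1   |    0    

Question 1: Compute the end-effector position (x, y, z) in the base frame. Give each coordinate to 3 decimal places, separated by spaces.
after link 1: o_1 = (-4.3301, 2.5000, 4.0000)
after link 2: o_2 = (-6.0801, 1.2010, 3.5000)

-6.080 1.201 3.500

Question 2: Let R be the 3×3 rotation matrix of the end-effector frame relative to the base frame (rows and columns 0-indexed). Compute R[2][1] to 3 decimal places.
End-effector y-axis (col 1 of R) = (0.4330,-0.2500,-0.8660)
R[2][1] = -0.8660

-0.866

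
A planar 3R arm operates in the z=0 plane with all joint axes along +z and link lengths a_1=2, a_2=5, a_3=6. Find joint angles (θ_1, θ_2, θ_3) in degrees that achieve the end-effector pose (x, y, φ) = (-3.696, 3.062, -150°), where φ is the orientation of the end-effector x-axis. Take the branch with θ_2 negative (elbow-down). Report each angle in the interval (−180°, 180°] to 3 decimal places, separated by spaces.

wrist centre = target − a_3·(cos φ, sin φ) = (1.5002, 6.0620)
cos θ_2 = (38.9983−2²−5²)/(2·2·5) = 0.4999; θ_2 = -60.0056° (elbow-down)
β = atan2(6.0620,1.5002) = 76.1004°; ψ = atan2(-4.3304,4.4996) = -43.9022°
θ_1 = β − ψ = 120.0026°
θ_3 = φ − θ_1 − θ_2 = 150.0030° (wrapped to (-180°,180°])

120.003 -60.006 150.003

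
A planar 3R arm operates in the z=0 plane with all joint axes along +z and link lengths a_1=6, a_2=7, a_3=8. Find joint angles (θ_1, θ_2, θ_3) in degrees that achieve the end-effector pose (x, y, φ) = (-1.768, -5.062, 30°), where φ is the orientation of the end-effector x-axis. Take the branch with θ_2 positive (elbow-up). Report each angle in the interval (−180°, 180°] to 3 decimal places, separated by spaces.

wrist centre = target − a_3·(cos φ, sin φ) = (-8.6962, -9.0620)
cos θ_2 = (157.7438−6²−7²)/(2·6·7) = 0.8660; θ_2 = 30.0032° (elbow-up)
β = atan2(-9.0620,-8.6962) = -133.8199°; ψ = atan2(3.5003,12.0620) = 16.1825°
θ_1 = β − ψ = -150.0025°
θ_3 = φ − θ_1 − θ_2 = 149.9993° (wrapped to (-180°,180°])

-150.002 30.003 149.999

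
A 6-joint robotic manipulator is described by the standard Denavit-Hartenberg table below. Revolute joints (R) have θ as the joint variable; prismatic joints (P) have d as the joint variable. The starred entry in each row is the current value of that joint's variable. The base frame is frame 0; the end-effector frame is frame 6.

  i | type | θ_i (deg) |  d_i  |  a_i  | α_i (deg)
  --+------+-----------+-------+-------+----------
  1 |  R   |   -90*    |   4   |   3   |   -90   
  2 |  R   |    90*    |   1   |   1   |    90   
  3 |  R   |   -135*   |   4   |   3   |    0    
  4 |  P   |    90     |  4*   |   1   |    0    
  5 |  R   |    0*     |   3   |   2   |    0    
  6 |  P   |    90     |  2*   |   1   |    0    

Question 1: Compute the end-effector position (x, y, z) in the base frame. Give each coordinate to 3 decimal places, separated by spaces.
-2.536 -16.000 2.293

after link 1: o_1 = (0.0000, -3.0000, 4.0000)
after link 2: o_2 = (1.0000, -3.0000, 3.0000)
after link 3: o_3 = (-1.1213, -7.0000, 5.1213)
after link 4: o_4 = (-1.8284, -11.0000, 4.4142)
after link 5: o_5 = (-3.2426, -14.0000, 3.0000)
after link 6: o_6 = (-2.5355, -16.0000, 2.2929)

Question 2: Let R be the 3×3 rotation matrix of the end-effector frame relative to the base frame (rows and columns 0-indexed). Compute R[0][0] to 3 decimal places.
End-effector x-axis (col 0 of R) = (0.7071,0.0000,-0.7071)
R[0][0] = 0.7071

0.707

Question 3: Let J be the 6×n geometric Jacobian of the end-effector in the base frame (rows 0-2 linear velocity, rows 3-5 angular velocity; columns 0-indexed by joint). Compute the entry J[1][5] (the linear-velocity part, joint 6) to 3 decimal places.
prismatic axis z_5 = (0.0000,-1.0000,0.0000)
J_v[:, 5] = z_5; J_ω[:, 5] = (0,0,0)
entry J[1][5] = -1.0000

-1.000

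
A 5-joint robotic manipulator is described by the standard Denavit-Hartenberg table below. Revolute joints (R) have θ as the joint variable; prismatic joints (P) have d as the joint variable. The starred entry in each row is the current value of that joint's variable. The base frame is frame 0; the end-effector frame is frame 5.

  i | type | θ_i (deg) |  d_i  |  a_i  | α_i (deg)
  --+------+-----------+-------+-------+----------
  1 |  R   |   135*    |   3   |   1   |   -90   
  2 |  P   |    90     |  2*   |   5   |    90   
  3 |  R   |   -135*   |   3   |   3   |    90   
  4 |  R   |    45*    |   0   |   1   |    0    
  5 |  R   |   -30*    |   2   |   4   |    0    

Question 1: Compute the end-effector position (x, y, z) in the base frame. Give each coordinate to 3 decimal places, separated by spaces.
after link 1: o_1 = (-0.7071, 0.7071, 3.0000)
after link 2: o_2 = (-2.1213, -0.7071, -2.0000)
after link 3: o_3 = (-2.7426, 2.9142, 0.1213)
after link 4: o_4 = (-2.8891, 3.7678, 0.6213)
after link 5: o_5 = (-2.6893, 5.4317, 4.7676)

-2.689 5.432 4.768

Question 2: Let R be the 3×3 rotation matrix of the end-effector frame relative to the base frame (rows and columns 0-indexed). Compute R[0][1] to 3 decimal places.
-0.812

End-effector y-axis (col 1 of R) = (-0.8124,0.5536,-0.1830)
R[0][1] = -0.8124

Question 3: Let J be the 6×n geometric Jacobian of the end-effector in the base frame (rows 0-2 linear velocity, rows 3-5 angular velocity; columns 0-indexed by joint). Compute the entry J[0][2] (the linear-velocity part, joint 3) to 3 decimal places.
4.785

axis z_2 = (-0.7071,0.7071,0.0000); lever o_n−o_2 = (-0.5680,6.1388,6.7676)
cross product → J_v[:, 2] = (4.7854,4.7854,-3.9392)
J_ω[:, 2] = z_2
entry J[0][2] = 4.7854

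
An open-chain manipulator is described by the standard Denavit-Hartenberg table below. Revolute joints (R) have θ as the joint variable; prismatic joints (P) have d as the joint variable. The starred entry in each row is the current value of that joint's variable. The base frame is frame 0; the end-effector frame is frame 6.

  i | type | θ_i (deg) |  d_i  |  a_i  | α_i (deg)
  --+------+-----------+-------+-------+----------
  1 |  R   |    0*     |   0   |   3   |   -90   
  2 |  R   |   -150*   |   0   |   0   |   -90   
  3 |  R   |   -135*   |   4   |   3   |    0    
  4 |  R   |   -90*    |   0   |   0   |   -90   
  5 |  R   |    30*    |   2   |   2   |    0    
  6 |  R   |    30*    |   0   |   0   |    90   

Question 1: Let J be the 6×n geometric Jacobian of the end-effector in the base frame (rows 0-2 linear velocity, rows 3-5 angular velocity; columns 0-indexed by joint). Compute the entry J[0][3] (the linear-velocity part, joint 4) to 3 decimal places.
-0.164

axis z_3 = (0.5000,0.0000,0.8660); lever o_n−o_3 = (1.7854,0.1895,-2.1855)
cross product → J_v[:, 3] = (-0.1641,2.6390,0.0947)
J_ω[:, 3] = z_3
entry J[0][3] = -0.1641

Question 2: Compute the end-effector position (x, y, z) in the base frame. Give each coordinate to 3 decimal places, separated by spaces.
8.623 2.311 0.218

after link 1: o_1 = (3.0000, 0.0000, 0.0000)
after link 2: o_2 = (3.0000, 0.0000, 0.0000)
after link 3: o_3 = (6.8371, 2.1213, 2.4034)
after link 4: o_4 = (6.8371, 2.1213, 2.4034)
after link 5: o_5 = (8.6225, 2.3108, 0.2179)
after link 6: o_6 = (8.6225, 2.3108, 0.2179)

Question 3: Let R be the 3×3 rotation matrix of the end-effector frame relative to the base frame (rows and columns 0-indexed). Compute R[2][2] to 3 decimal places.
0.127

End-effector z-axis (col 2 of R) = (0.7803,-0.6124,0.1268)
R[2][2] = 0.1268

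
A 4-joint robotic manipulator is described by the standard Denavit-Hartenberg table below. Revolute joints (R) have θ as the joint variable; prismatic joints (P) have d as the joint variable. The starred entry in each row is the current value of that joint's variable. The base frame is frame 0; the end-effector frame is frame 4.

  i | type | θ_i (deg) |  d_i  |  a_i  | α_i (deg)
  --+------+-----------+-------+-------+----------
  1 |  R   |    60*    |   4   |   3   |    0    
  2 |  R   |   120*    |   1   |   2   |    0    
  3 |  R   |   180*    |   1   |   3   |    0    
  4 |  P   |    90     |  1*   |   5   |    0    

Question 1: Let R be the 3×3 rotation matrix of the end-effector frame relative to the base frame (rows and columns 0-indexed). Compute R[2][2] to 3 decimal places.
1.000

End-effector z-axis (col 2 of R) = (0.0000,0.0000,1.0000)
R[2][2] = 1.0000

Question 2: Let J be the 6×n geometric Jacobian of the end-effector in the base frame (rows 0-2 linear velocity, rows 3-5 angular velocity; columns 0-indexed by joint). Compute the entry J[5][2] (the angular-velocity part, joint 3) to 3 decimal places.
1.000

axis z_2 = (0.0000,0.0000,1.0000); lever o_n−o_2 = (3.0000,5.0000,2.0000)
cross product → J_v[:, 2] = (-5.0000,3.0000,0.0000)
J_ω[:, 2] = z_2
entry J[5][2] = 1.0000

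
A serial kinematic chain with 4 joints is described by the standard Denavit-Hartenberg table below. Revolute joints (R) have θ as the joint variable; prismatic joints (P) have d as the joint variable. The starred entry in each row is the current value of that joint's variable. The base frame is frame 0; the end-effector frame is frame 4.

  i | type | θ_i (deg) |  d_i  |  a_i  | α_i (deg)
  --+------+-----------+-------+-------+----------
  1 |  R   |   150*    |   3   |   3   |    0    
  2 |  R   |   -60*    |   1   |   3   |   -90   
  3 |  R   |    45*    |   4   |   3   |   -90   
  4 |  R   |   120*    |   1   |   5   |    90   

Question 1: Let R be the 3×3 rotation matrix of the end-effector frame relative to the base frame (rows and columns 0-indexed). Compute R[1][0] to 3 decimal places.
-0.354

End-effector x-axis (col 0 of R) = (0.8660,-0.3536,0.3536)
R[1][0] = -0.3536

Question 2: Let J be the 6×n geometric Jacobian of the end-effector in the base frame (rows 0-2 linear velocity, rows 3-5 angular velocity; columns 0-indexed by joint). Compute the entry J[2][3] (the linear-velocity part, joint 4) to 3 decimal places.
axis z_3 = (0.0000,-0.7071,-0.7071); lever o_n−o_3 = (4.3301,-2.4749,1.0607)
cross product → J_v[:, 3] = (-2.5000,-3.0619,3.0619)
J_ω[:, 3] = z_3
entry J[2][3] = 3.0619

3.062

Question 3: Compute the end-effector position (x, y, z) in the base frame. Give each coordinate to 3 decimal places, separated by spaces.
-2.268 4.146 2.939

after link 1: o_1 = (-2.5981, 1.5000, 3.0000)
after link 2: o_2 = (-2.5981, 4.5000, 4.0000)
after link 3: o_3 = (-6.5981, 6.6213, 1.8787)
after link 4: o_4 = (-2.2679, 4.1464, 2.9393)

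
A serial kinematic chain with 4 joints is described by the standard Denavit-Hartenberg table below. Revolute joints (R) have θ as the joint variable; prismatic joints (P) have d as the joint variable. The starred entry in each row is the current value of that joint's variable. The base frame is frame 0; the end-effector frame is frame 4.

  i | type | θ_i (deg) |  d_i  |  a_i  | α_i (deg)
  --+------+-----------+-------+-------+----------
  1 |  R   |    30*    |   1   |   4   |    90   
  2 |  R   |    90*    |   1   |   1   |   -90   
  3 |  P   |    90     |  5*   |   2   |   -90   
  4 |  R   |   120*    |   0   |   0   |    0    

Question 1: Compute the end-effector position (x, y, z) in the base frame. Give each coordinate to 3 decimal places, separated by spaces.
after link 1: o_1 = (3.4641, 2.0000, 1.0000)
after link 2: o_2 = (3.9641, 1.1340, 2.0000)
after link 3: o_3 = (-1.3660, 0.3660, 2.0000)
after link 4: o_4 = (-1.3660, 0.3660, 2.0000)

-1.366 0.366 2.000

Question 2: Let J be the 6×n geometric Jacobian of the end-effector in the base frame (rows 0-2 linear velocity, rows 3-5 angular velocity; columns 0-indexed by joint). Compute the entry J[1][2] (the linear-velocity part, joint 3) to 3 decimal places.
-0.500

prismatic axis z_2 = (-0.8660,-0.5000,0.0000)
J_v[:, 2] = z_2; J_ω[:, 2] = (0,0,0)
entry J[1][2] = -0.5000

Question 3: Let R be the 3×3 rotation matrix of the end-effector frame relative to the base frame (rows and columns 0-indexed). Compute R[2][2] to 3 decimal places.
-1.000

End-effector z-axis (col 2 of R) = (-0.0000,-0.0000,-1.0000)
R[2][2] = -1.0000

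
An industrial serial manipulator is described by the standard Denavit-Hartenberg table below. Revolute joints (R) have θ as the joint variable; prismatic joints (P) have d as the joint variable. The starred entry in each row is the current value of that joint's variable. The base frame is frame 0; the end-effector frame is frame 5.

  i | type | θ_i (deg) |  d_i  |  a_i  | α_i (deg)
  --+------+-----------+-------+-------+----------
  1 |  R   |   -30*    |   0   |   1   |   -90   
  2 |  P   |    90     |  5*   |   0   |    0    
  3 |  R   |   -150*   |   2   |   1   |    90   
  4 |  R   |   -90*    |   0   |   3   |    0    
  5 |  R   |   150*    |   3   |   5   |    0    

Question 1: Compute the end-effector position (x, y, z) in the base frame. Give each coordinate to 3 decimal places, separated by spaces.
4.297 7.138 4.531

after link 1: o_1 = (0.8660, -0.5000, 0.0000)
after link 2: o_2 = (3.3660, 3.8301, 0.0000)
after link 3: o_3 = (4.7990, 5.3122, 0.8660)
after link 4: o_4 = (3.2990, 2.7141, 0.8660)
after link 5: o_5 = (4.2966, 7.1381, 4.5311)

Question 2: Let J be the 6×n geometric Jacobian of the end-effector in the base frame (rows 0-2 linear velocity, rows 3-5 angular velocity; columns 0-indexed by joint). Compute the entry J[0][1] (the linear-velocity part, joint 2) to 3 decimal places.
prismatic axis z_1 = (0.5000,0.8660,0.0000)
J_v[:, 1] = z_1; J_ω[:, 1] = (0,0,0)
entry J[0][1] = 0.5000

0.500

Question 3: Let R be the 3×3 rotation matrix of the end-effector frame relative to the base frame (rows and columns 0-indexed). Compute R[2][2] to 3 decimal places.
End-effector z-axis (col 2 of R) = (-0.7500,0.4330,0.5000)
R[2][2] = 0.5000

0.500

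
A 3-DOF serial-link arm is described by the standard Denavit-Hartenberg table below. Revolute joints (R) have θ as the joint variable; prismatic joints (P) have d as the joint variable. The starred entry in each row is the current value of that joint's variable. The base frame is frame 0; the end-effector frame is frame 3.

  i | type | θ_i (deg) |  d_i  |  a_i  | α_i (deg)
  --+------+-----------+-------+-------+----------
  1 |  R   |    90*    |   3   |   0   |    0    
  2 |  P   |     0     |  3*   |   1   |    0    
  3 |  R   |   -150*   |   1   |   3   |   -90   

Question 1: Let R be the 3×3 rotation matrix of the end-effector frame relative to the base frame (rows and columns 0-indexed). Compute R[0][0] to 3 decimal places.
End-effector x-axis (col 0 of R) = (0.5000,-0.8660,0.0000)
R[0][0] = 0.5000

0.500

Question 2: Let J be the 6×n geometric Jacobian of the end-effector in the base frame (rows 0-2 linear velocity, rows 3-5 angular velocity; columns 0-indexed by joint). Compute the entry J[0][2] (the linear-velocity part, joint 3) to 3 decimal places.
axis z_2 = (0.0000,0.0000,1.0000); lever o_n−o_2 = (1.5000,-2.5981,1.0000)
cross product → J_v[:, 2] = (2.5981,1.5000,-0.0000)
J_ω[:, 2] = z_2
entry J[0][2] = 2.5981

2.598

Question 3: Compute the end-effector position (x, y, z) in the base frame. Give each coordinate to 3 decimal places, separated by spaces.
1.500 -1.598 7.000

after link 1: o_1 = (0.0000, 0.0000, 3.0000)
after link 2: o_2 = (0.0000, 1.0000, 6.0000)
after link 3: o_3 = (1.5000, -1.5981, 7.0000)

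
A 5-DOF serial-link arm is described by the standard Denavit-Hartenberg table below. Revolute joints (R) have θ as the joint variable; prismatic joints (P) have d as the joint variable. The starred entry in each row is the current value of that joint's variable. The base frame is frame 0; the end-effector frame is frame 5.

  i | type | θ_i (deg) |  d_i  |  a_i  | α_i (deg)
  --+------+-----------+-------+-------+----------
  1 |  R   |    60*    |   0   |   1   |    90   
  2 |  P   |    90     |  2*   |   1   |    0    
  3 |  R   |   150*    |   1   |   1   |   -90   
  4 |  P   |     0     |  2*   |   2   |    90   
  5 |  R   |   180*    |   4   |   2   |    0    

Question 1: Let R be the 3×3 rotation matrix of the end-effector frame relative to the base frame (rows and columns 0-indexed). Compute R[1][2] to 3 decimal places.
-0.500

End-effector z-axis (col 2 of R) = (0.8660,-0.5000,0.0000)
R[1][2] = -0.5000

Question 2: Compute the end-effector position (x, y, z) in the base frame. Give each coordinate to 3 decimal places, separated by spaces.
7.178 -1.567 -0.866

after link 1: o_1 = (0.5000, 0.8660, 0.0000)
after link 2: o_2 = (2.2321, -0.1340, 1.0000)
after link 3: o_3 = (2.8481, -1.0670, 0.1340)
after link 4: o_4 = (3.2141, -0.4330, -2.5981)
after link 5: o_5 = (7.1782, -1.5670, -0.8660)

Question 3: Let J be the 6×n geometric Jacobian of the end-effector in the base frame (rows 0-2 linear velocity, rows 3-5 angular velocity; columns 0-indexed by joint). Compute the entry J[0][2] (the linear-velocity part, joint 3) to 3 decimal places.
0.933

axis z_2 = (0.8660,-0.5000,0.0000); lever o_n−o_2 = (4.9462,-1.4330,-1.8660)
cross product → J_v[:, 2] = (0.9330,1.6160,1.2321)
J_ω[:, 2] = z_2
entry J[0][2] = 0.9330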